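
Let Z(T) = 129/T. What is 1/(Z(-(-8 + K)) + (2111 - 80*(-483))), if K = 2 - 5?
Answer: 11/448390 ≈ 2.4532e-5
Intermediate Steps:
K = -3
1/(Z(-(-8 + K)) + (2111 - 80*(-483))) = 1/(129/((-(-8 - 3))) + (2111 - 80*(-483))) = 1/(129/((-1*(-11))) + (2111 - 1*(-38640))) = 1/(129/11 + (2111 + 38640)) = 1/(129*(1/11) + 40751) = 1/(129/11 + 40751) = 1/(448390/11) = 11/448390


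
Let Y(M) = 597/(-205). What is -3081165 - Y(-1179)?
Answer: -631638228/205 ≈ -3.0812e+6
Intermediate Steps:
Y(M) = -597/205 (Y(M) = 597*(-1/205) = -597/205)
-3081165 - Y(-1179) = -3081165 - 1*(-597/205) = -3081165 + 597/205 = -631638228/205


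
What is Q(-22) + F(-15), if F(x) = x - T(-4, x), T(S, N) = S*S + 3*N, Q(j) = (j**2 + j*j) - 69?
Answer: 913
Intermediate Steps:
Q(j) = -69 + 2*j**2 (Q(j) = (j**2 + j**2) - 69 = 2*j**2 - 69 = -69 + 2*j**2)
T(S, N) = S**2 + 3*N
F(x) = -16 - 2*x (F(x) = x - ((-4)**2 + 3*x) = x - (16 + 3*x) = x + (-16 - 3*x) = -16 - 2*x)
Q(-22) + F(-15) = (-69 + 2*(-22)**2) + (-16 - 2*(-15)) = (-69 + 2*484) + (-16 + 30) = (-69 + 968) + 14 = 899 + 14 = 913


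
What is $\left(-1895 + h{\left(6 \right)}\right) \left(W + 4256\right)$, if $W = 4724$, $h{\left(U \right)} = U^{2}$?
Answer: $-16693820$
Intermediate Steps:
$\left(-1895 + h{\left(6 \right)}\right) \left(W + 4256\right) = \left(-1895 + 6^{2}\right) \left(4724 + 4256\right) = \left(-1895 + 36\right) 8980 = \left(-1859\right) 8980 = -16693820$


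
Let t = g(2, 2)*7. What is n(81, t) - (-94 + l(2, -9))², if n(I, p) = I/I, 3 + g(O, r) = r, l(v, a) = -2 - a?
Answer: -7568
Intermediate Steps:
g(O, r) = -3 + r
t = -7 (t = (-3 + 2)*7 = -1*7 = -7)
n(I, p) = 1
n(81, t) - (-94 + l(2, -9))² = 1 - (-94 + (-2 - 1*(-9)))² = 1 - (-94 + (-2 + 9))² = 1 - (-94 + 7)² = 1 - 1*(-87)² = 1 - 1*7569 = 1 - 7569 = -7568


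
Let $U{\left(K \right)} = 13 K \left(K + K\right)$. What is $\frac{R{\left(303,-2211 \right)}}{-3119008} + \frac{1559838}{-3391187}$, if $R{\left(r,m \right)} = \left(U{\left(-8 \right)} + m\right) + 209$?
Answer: $- \frac{2432000489749}{5288569691248} \approx -0.45986$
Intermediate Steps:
$U{\left(K \right)} = 26 K^{2}$ ($U{\left(K \right)} = 13 K 2 K = 26 K^{2}$)
$R{\left(r,m \right)} = 1873 + m$ ($R{\left(r,m \right)} = \left(26 \left(-8\right)^{2} + m\right) + 209 = \left(26 \cdot 64 + m\right) + 209 = \left(1664 + m\right) + 209 = 1873 + m$)
$\frac{R{\left(303,-2211 \right)}}{-3119008} + \frac{1559838}{-3391187} = \frac{1873 - 2211}{-3119008} + \frac{1559838}{-3391187} = \left(-338\right) \left(- \frac{1}{3119008}\right) + 1559838 \left(- \frac{1}{3391187}\right) = \frac{169}{1559504} - \frac{1559838}{3391187} = - \frac{2432000489749}{5288569691248}$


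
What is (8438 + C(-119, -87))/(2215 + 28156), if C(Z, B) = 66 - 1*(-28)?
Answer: 8532/30371 ≈ 0.28093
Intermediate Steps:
C(Z, B) = 94 (C(Z, B) = 66 + 28 = 94)
(8438 + C(-119, -87))/(2215 + 28156) = (8438 + 94)/(2215 + 28156) = 8532/30371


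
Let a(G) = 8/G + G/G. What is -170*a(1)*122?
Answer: -186660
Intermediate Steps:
a(G) = 1 + 8/G (a(G) = 8/G + 1 = 1 + 8/G)
-170*a(1)*122 = -170*(8 + 1)/1*122 = -170*9*122 = -1530*122 = -186660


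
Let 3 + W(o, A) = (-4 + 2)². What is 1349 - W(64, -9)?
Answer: 1348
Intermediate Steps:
W(o, A) = 1 (W(o, A) = -3 + (-4 + 2)² = -3 + (-2)² = -3 + 4 = 1)
1349 - W(64, -9) = 1349 - 1*1 = 1349 - 1 = 1348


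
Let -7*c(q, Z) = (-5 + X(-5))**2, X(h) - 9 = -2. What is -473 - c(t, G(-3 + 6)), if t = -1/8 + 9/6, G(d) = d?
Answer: -3307/7 ≈ -472.43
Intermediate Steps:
X(h) = 7 (X(h) = 9 - 2 = 7)
t = 11/8 (t = -1*1/8 + 9*(1/6) = -1/8 + 3/2 = 11/8 ≈ 1.3750)
c(q, Z) = -4/7 (c(q, Z) = -(-5 + 7)**2/7 = -1/7*2**2 = -1/7*4 = -4/7)
-473 - c(t, G(-3 + 6)) = -473 - 1*(-4/7) = -473 + 4/7 = -3307/7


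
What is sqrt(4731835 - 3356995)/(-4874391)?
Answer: -2*sqrt(38190)/1624797 ≈ -0.00024055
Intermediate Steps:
sqrt(4731835 - 3356995)/(-4874391) = sqrt(1374840)*(-1/4874391) = (6*sqrt(38190))*(-1/4874391) = -2*sqrt(38190)/1624797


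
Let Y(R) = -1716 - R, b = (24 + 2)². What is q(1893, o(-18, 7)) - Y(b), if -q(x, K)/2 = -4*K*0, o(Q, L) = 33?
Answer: 2392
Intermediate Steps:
b = 676 (b = 26² = 676)
q(x, K) = 0 (q(x, K) = -2*(-4*K)*0 = -2*0 = 0)
q(1893, o(-18, 7)) - Y(b) = 0 - (-1716 - 1*676) = 0 - (-1716 - 676) = 0 - 1*(-2392) = 0 + 2392 = 2392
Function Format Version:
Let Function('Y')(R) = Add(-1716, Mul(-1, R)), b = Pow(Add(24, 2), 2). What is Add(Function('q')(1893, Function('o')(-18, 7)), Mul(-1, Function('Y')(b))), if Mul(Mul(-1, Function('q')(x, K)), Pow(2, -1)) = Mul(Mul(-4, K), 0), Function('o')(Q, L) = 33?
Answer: 2392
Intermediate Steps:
b = 676 (b = Pow(26, 2) = 676)
Function('q')(x, K) = 0 (Function('q')(x, K) = Mul(-2, Mul(Mul(-4, K), 0)) = Mul(-2, 0) = 0)
Add(Function('q')(1893, Function('o')(-18, 7)), Mul(-1, Function('Y')(b))) = Add(0, Mul(-1, Add(-1716, Mul(-1, 676)))) = Add(0, Mul(-1, Add(-1716, -676))) = Add(0, Mul(-1, -2392)) = Add(0, 2392) = 2392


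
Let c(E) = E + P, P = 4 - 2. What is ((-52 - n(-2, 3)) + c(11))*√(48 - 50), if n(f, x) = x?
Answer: -42*I*√2 ≈ -59.397*I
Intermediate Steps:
P = 2
c(E) = 2 + E (c(E) = E + 2 = 2 + E)
((-52 - n(-2, 3)) + c(11))*√(48 - 50) = ((-52 - 1*3) + (2 + 11))*√(48 - 50) = ((-52 - 3) + 13)*√(-2) = (-55 + 13)*(I*√2) = -42*I*√2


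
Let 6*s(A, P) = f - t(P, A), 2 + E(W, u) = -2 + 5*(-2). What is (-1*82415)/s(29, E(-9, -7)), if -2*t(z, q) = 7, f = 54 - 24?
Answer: -988980/67 ≈ -14761.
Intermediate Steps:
f = 30
t(z, q) = -7/2 (t(z, q) = -1/2*7 = -7/2)
E(W, u) = -14 (E(W, u) = -2 + (-2 + 5*(-2)) = -2 + (-2 - 10) = -2 - 12 = -14)
s(A, P) = 67/12 (s(A, P) = (30 - 1*(-7/2))/6 = (30 + 7/2)/6 = (1/6)*(67/2) = 67/12)
(-1*82415)/s(29, E(-9, -7)) = (-1*82415)/(67/12) = -82415*12/67 = -988980/67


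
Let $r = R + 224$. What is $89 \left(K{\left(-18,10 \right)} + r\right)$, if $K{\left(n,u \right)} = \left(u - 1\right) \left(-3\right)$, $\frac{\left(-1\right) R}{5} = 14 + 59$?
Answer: $-14952$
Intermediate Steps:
$R = -365$ ($R = - 5 \left(14 + 59\right) = \left(-5\right) 73 = -365$)
$K{\left(n,u \right)} = 3 - 3 u$ ($K{\left(n,u \right)} = \left(-1 + u\right) \left(-3\right) = 3 - 3 u$)
$r = -141$ ($r = -365 + 224 = -141$)
$89 \left(K{\left(-18,10 \right)} + r\right) = 89 \left(\left(3 - 30\right) - 141\right) = 89 \left(-27 - 141\right) = 89 \left(-168\right) = -14952$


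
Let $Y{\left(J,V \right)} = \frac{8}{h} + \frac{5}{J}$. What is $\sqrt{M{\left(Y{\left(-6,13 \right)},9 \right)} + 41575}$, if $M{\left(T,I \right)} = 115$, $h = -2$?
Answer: $\sqrt{41690} \approx 204.18$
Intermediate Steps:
$Y{\left(J,V \right)} = -4 + \frac{5}{J}$ ($Y{\left(J,V \right)} = \frac{8}{-2} + \frac{5}{J} = 8 \left(- \frac{1}{2}\right) + \frac{5}{J} = -4 + \frac{5}{J}$)
$\sqrt{M{\left(Y{\left(-6,13 \right)},9 \right)} + 41575} = \sqrt{115 + 41575} = \sqrt{41690}$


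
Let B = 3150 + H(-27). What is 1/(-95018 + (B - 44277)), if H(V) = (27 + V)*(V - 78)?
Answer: -1/136145 ≈ -7.3451e-6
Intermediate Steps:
H(V) = (-78 + V)*(27 + V) (H(V) = (27 + V)*(-78 + V) = (-78 + V)*(27 + V))
B = 3150 (B = 3150 + (-2106 + (-27)² - 51*(-27)) = 3150 + (-2106 + 729 + 1377) = 3150 + 0 = 3150)
1/(-95018 + (B - 44277)) = 1/(-95018 + (3150 - 44277)) = 1/(-95018 - 41127) = 1/(-136145) = -1/136145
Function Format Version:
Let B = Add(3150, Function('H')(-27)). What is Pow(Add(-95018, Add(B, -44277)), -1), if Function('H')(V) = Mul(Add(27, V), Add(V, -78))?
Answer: Rational(-1, 136145) ≈ -7.3451e-6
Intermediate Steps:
Function('H')(V) = Mul(Add(-78, V), Add(27, V)) (Function('H')(V) = Mul(Add(27, V), Add(-78, V)) = Mul(Add(-78, V), Add(27, V)))
B = 3150 (B = Add(3150, Add(-2106, Pow(-27, 2), Mul(-51, -27))) = Add(3150, Add(-2106, 729, 1377)) = Add(3150, 0) = 3150)
Pow(Add(-95018, Add(B, -44277)), -1) = Pow(Add(-95018, Add(3150, -44277)), -1) = Pow(Add(-95018, -41127), -1) = Pow(-136145, -1) = Rational(-1, 136145)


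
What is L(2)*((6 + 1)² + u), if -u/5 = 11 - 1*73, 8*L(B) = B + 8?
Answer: 1795/4 ≈ 448.75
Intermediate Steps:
L(B) = 1 + B/8 (L(B) = (B + 8)/8 = (8 + B)/8 = 1 + B/8)
u = 310 (u = -5*(11 - 1*73) = -5*(11 - 73) = -5*(-62) = 310)
L(2)*((6 + 1)² + u) = (1 + (⅛)*2)*((6 + 1)² + 310) = (1 + ¼)*(7² + 310) = 5*(49 + 310)/4 = (5/4)*359 = 1795/4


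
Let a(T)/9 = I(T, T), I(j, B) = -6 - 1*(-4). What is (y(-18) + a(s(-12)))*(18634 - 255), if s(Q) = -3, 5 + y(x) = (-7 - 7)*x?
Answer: 4208791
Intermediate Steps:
y(x) = -5 - 14*x (y(x) = -5 + (-7 - 7)*x = -5 - 14*x)
I(j, B) = -2 (I(j, B) = -6 + 4 = -2)
a(T) = -18 (a(T) = 9*(-2) = -18)
(y(-18) + a(s(-12)))*(18634 - 255) = ((-5 - 14*(-18)) - 18)*(18634 - 255) = ((-5 + 252) - 18)*18379 = (247 - 18)*18379 = 229*18379 = 4208791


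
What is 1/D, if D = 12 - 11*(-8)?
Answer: 1/100 ≈ 0.010000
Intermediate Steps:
D = 100 (D = 12 + 88 = 100)
1/D = 1/100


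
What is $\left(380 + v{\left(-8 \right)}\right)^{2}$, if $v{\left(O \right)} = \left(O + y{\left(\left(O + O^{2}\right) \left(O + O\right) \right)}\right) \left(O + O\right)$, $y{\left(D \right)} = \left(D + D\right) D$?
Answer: $659955753676816$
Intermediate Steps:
$y{\left(D \right)} = 2 D^{2}$ ($y{\left(D \right)} = 2 D D = 2 D^{2}$)
$v{\left(O \right)} = 2 O \left(O + 8 O^{2} \left(O + O^{2}\right)^{2}\right)$ ($v{\left(O \right)} = \left(O + 2 \left(\left(O + O^{2}\right) \left(O + O\right)\right)^{2}\right) \left(O + O\right) = \left(O + 2 \left(\left(O + O^{2}\right) 2 O\right)^{2}\right) 2 O = \left(O + 2 \left(2 O \left(O + O^{2}\right)\right)^{2}\right) 2 O = \left(O + 2 \cdot 4 O^{2} \left(O + O^{2}\right)^{2}\right) 2 O = \left(O + 8 O^{2} \left(O + O^{2}\right)^{2}\right) 2 O = 2 O \left(O + 8 O^{2} \left(O + O^{2}\right)^{2}\right)$)
$\left(380 + v{\left(-8 \right)}\right)^{2} = \left(380 + \left(-8\right)^{2} \left(2 + 16 \left(-8\right)^{3} \left(1 - 8\right)^{2}\right)\right)^{2} = \left(380 + 64 \left(2 + 16 \left(-512\right) \left(-7\right)^{2}\right)\right)^{2} = \left(380 + 64 \left(2 + 16 \left(-512\right) 49\right)\right)^{2} = \left(380 + 64 \left(2 - 401408\right)\right)^{2} = \left(380 + 64 \left(-401406\right)\right)^{2} = \left(380 - 25689984\right)^{2} = \left(-25689604\right)^{2} = 659955753676816$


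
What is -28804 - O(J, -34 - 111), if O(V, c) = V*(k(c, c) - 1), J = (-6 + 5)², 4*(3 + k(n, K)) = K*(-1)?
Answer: -115345/4 ≈ -28836.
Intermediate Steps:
k(n, K) = -3 - K/4 (k(n, K) = -3 + (K*(-1))/4 = -3 + (-K)/4 = -3 - K/4)
J = 1 (J = (-1)² = 1)
O(V, c) = V*(-4 - c/4) (O(V, c) = V*((-3 - c/4) - 1) = V*(-4 - c/4))
-28804 - O(J, -34 - 111) = -28804 - (-1)*(16 + (-34 - 111))/4 = -28804 - (-1)*(16 - 145)/4 = -28804 - (-1)*(-129)/4 = -28804 - 1*129/4 = -28804 - 129/4 = -115345/4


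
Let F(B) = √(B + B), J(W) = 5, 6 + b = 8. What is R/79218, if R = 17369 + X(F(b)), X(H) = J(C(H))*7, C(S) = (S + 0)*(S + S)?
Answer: 8702/39609 ≈ 0.21970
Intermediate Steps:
b = 2 (b = -6 + 8 = 2)
C(S) = 2*S² (C(S) = S*(2*S) = 2*S²)
F(B) = √2*√B (F(B) = √(2*B) = √2*√B)
X(H) = 35 (X(H) = 5*7 = 35)
R = 17404 (R = 17369 + 35 = 17404)
R/79218 = 17404/79218 = 17404*(1/79218) = 8702/39609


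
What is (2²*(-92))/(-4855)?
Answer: 368/4855 ≈ 0.075798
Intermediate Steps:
(2²*(-92))/(-4855) = (4*(-92))*(-1/4855) = -368*(-1/4855) = 368/4855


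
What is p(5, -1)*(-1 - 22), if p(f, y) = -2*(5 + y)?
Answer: 184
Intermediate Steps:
p(f, y) = -10 - 2*y
p(5, -1)*(-1 - 22) = (-10 - 2*(-1))*(-1 - 22) = (-10 + 2)*(-23) = -8*(-23) = 184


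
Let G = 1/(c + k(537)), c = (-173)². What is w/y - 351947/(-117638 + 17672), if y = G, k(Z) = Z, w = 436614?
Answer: 1329735948759731/99966 ≈ 1.3302e+10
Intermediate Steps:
c = 29929
G = 1/30466 (G = 1/(29929 + 537) = 1/30466 ≈ 3.2823e-5)
y = 1/30466 ≈ 3.2823e-5
w/y - 351947/(-117638 + 17672) = 436614/(1/30466) - 351947/(-117638 + 17672) = 436614*30466 - 351947/(-99966) = 13301882124 - 351947*(-1/99966) = 13301882124 + 351947/99966 = 1329735948759731/99966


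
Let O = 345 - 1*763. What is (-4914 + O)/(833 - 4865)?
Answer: 1333/1008 ≈ 1.3224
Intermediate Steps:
O = -418 (O = 345 - 763 = -418)
(-4914 + O)/(833 - 4865) = (-4914 - 418)/(833 - 4865) = -5332/(-4032) = -5332*(-1/4032) = 1333/1008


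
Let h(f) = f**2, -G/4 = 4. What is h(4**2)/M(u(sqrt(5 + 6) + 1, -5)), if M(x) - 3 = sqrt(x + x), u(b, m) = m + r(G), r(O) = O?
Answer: 256/17 - 256*I*sqrt(42)/51 ≈ 15.059 - 32.531*I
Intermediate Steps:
G = -16 (G = -4*4 = -16)
u(b, m) = -16 + m (u(b, m) = m - 16 = -16 + m)
M(x) = 3 + sqrt(2)*sqrt(x) (M(x) = 3 + sqrt(x + x) = 3 + sqrt(2*x) = 3 + sqrt(2)*sqrt(x))
h(4**2)/M(u(sqrt(5 + 6) + 1, -5)) = (4**2)**2/(3 + sqrt(2)*sqrt(-16 - 5)) = 16**2/(3 + sqrt(2)*sqrt(-21)) = 256/(3 + sqrt(2)*(I*sqrt(21))) = 256/(3 + I*sqrt(42))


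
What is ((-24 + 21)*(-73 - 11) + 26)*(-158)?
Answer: -43924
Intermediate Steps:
((-24 + 21)*(-73 - 11) + 26)*(-158) = (-3*(-84) + 26)*(-158) = (252 + 26)*(-158) = 278*(-158) = -43924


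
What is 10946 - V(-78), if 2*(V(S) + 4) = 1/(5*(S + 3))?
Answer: 8212501/750 ≈ 10950.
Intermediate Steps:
V(S) = -4 + 1/(2*(15 + 5*S)) (V(S) = -4 + 1/(2*((5*(S + 3)))) = -4 + 1/(2*((5*(3 + S)))) = -4 + 1/(2*(15 + 5*S)))
10946 - V(-78) = 10946 - (-119 - 40*(-78))/(10*(3 - 78)) = 10946 - (-119 + 3120)/(10*(-75)) = 10946 - (-1)*3001/(10*75) = 10946 - 1*(-3001/750) = 10946 + 3001/750 = 8212501/750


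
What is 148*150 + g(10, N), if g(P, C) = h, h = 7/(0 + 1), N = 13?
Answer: 22207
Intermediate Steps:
h = 7 (h = 7/1 = 1*7 = 7)
g(P, C) = 7
148*150 + g(10, N) = 148*150 + 7 = 22200 + 7 = 22207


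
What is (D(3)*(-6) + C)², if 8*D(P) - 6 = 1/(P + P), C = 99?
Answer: 570025/64 ≈ 8906.6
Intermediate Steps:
D(P) = ¾ + 1/(16*P) (D(P) = ¾ + 1/(8*(P + P)) = ¾ + 1/(8*((2*P))) = ¾ + (1/(2*P))/8 = ¾ + 1/(16*P))
(D(3)*(-6) + C)² = (((1/16)*(1 + 12*3)/3)*(-6) + 99)² = (((1/16)*(⅓)*(1 + 36))*(-6) + 99)² = (((1/16)*(⅓)*37)*(-6) + 99)² = ((37/48)*(-6) + 99)² = (-37/8 + 99)² = (755/8)² = 570025/64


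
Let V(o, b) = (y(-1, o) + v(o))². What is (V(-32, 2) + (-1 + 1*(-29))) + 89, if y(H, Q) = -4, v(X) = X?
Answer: 1355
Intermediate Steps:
V(o, b) = (-4 + o)²
(V(-32, 2) + (-1 + 1*(-29))) + 89 = ((-4 - 32)² + (-1 + 1*(-29))) + 89 = ((-36)² + (-1 - 29)) + 89 = (1296 - 30) + 89 = 1266 + 89 = 1355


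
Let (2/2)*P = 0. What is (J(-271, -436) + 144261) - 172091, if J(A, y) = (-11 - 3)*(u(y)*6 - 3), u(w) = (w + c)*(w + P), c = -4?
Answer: -16142348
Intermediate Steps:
P = 0
u(w) = w*(-4 + w) (u(w) = (w - 4)*(w + 0) = (-4 + w)*w = w*(-4 + w))
J(A, y) = 42 - 84*y*(-4 + y) (J(A, y) = (-11 - 3)*((y*(-4 + y))*6 - 3) = -14*(6*y*(-4 + y) - 3) = -14*(-3 + 6*y*(-4 + y)) = 42 - 84*y*(-4 + y))
(J(-271, -436) + 144261) - 172091 = ((42 - 84*(-436)**2 + 336*(-436)) + 144261) - 172091 = ((42 - 84*190096 - 146496) + 144261) - 172091 = ((42 - 15968064 - 146496) + 144261) - 172091 = (-16114518 + 144261) - 172091 = -15970257 - 172091 = -16142348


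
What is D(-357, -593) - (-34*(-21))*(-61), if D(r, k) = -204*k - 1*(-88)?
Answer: 164614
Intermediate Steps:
D(r, k) = 88 - 204*k (D(r, k) = -204*k + 88 = 88 - 204*k)
D(-357, -593) - (-34*(-21))*(-61) = (88 - 204*(-593)) - (-34*(-21))*(-61) = (88 + 120972) - 714*(-61) = 121060 - 1*(-43554) = 121060 + 43554 = 164614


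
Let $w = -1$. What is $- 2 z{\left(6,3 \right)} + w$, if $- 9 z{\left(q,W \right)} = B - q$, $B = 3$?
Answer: $- \frac{5}{3} \approx -1.6667$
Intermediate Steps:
$z{\left(q,W \right)} = - \frac{1}{3} + \frac{q}{9}$ ($z{\left(q,W \right)} = - \frac{3 - q}{9} = - \frac{1}{3} + \frac{q}{9}$)
$- 2 z{\left(6,3 \right)} + w = - 2 \left(- \frac{1}{3} + \frac{1}{9} \cdot 6\right) - 1 = - 2 \left(- \frac{1}{3} + \frac{2}{3}\right) - 1 = \left(-2\right) \frac{1}{3} - 1 = - \frac{2}{3} - 1 = - \frac{5}{3}$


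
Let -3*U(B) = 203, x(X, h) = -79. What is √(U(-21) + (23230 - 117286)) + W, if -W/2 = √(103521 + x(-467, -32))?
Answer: -2*√103442 + I*√847113/3 ≈ -643.25 + 306.8*I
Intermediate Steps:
U(B) = -203/3 (U(B) = -⅓*203 = -203/3)
W = -2*√103442 (W = -2*√(103521 - 79) = -2*√103442 ≈ -643.25)
√(U(-21) + (23230 - 117286)) + W = √(-203/3 + (23230 - 117286)) - 2*√103442 = √(-203/3 - 94056) - 2*√103442 = √(-282371/3) - 2*√103442 = I*√847113/3 - 2*√103442 = -2*√103442 + I*√847113/3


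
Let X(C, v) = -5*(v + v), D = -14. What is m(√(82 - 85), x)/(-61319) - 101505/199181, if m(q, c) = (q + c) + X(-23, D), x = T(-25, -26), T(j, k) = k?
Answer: -6246891729/12213579739 - I*√3/61319 ≈ -0.51147 - 2.8247e-5*I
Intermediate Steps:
x = -26
X(C, v) = -10*v
m(q, c) = 140 + c + q (m(q, c) = (q + c) - 10*(-14) = (c + q) + 140 = 140 + c + q)
m(√(82 - 85), x)/(-61319) - 101505/199181 = (140 - 26 + √(82 - 85))/(-61319) - 101505/199181 = (140 - 26 + √(-3))*(-1/61319) - 101505*1/199181 = (140 - 26 + I*√3)*(-1/61319) - 101505/199181 = (114 + I*√3)*(-1/61319) - 101505/199181 = (-114/61319 - I*√3/61319) - 101505/199181 = -6246891729/12213579739 - I*√3/61319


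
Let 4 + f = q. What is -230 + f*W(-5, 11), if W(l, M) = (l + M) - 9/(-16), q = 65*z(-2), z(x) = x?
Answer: -8875/8 ≈ -1109.4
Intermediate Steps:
q = -130 (q = 65*(-2) = -130)
f = -134 (f = -4 - 130 = -134)
W(l, M) = 9/16 + M + l (W(l, M) = (M + l) - 9*(-1/16) = (M + l) + 9/16 = 9/16 + M + l)
-230 + f*W(-5, 11) = -230 - 134*(9/16 + 11 - 5) = -230 - 134*105/16 = -230 - 7035/8 = -8875/8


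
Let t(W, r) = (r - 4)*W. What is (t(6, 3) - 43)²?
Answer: 2401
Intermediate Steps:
t(W, r) = W*(-4 + r) (t(W, r) = (-4 + r)*W = W*(-4 + r))
(t(6, 3) - 43)² = (6*(-4 + 3) - 43)² = (6*(-1) - 43)² = (-6 - 43)² = (-49)² = 2401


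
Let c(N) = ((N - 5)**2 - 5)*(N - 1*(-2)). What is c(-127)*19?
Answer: -41370125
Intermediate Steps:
c(N) = (-5 + (-5 + N)**2)*(2 + N) (c(N) = ((-5 + N)**2 - 5)*(N + 2) = (-5 + (-5 + N)**2)*(2 + N))
c(-127)*19 = (40 + (-127)**3 - 8*(-127)**2)*19 = (40 - 2048383 - 8*16129)*19 = (40 - 2048383 - 129032)*19 = -2177375*19 = -41370125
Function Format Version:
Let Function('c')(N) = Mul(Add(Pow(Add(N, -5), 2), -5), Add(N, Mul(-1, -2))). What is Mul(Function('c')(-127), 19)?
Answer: -41370125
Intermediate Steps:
Function('c')(N) = Mul(Add(-5, Pow(Add(-5, N), 2)), Add(2, N)) (Function('c')(N) = Mul(Add(Pow(Add(-5, N), 2), -5), Add(N, 2)) = Mul(Add(-5, Pow(Add(-5, N), 2)), Add(2, N)))
Mul(Function('c')(-127), 19) = Mul(Add(40, Pow(-127, 3), Mul(-8, Pow(-127, 2))), 19) = Mul(Add(40, -2048383, Mul(-8, 16129)), 19) = Mul(Add(40, -2048383, -129032), 19) = Mul(-2177375, 19) = -41370125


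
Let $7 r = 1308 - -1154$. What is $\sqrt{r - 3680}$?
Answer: $\frac{i \sqrt{163086}}{7} \approx 57.691 i$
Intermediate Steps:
$r = \frac{2462}{7}$ ($r = \frac{1308 - -1154}{7} = \frac{1308 + 1154}{7} = \frac{1}{7} \cdot 2462 = \frac{2462}{7} \approx 351.71$)
$\sqrt{r - 3680} = \sqrt{\frac{2462}{7} - 3680} = \sqrt{- \frac{23298}{7}} = \frac{i \sqrt{163086}}{7}$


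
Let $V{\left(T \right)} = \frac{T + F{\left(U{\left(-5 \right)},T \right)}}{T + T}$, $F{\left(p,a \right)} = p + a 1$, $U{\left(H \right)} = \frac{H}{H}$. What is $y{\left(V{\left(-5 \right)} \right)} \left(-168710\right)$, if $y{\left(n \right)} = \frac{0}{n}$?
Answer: $0$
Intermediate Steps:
$U{\left(H \right)} = 1$
$F{\left(p,a \right)} = a + p$ ($F{\left(p,a \right)} = p + a = a + p$)
$V{\left(T \right)} = \frac{1 + 2 T}{2 T}$ ($V{\left(T \right)} = \frac{T + \left(T + 1\right)}{T + T} = \frac{T + \left(1 + T\right)}{2 T} = \left(1 + 2 T\right) \frac{1}{2 T} = \frac{1 + 2 T}{2 T}$)
$y{\left(n \right)} = 0$
$y{\left(V{\left(-5 \right)} \right)} \left(-168710\right) = 0 \left(-168710\right) = 0$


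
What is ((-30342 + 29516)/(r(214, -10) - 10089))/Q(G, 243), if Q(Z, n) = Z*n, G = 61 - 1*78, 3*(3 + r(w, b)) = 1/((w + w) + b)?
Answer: -345268/17426440359 ≈ -1.9813e-5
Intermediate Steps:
r(w, b) = -3 + 1/(3*(b + 2*w)) (r(w, b) = -3 + 1/(3*((w + w) + b)) = -3 + 1/(3*(2*w + b)) = -3 + 1/(3*(b + 2*w)))
G = -17 (G = 61 - 78 = -17)
((-30342 + 29516)/(r(214, -10) - 10089))/Q(G, 243) = ((-30342 + 29516)/((1 - 18*214 - 9*(-10))/(3*(-10 + 2*214)) - 10089))/((-17*243)) = -826/((1 - 3852 + 90)/(3*(-10 + 428)) - 10089)/(-4131) = -826/((⅓)*(-3761)/418 - 10089)*(-1/4131) = -826/((⅓)*(1/418)*(-3761) - 10089)*(-1/4131) = -826/(-3761/1254 - 10089)*(-1/4131) = -826/(-12655367/1254)*(-1/4131) = -826*(-1254/12655367)*(-1/4131) = (1035804/12655367)*(-1/4131) = -345268/17426440359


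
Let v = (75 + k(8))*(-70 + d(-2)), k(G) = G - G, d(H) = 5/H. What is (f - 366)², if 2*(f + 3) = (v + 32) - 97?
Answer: 155775361/16 ≈ 9.7360e+6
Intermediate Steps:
k(G) = 0
v = -10875/2 (v = (75 + 0)*(-70 + 5/(-2)) = 75*(-70 + 5*(-½)) = 75*(-70 - 5/2) = 75*(-145/2) = -10875/2 ≈ -5437.5)
f = -11017/4 (f = -3 + ((-10875/2 + 32) - 97)/2 = -3 + (-10811/2 - 97)/2 = -3 + (½)*(-11005/2) = -3 - 11005/4 = -11017/4 ≈ -2754.3)
(f - 366)² = (-11017/4 - 366)² = (-12481/4)² = 155775361/16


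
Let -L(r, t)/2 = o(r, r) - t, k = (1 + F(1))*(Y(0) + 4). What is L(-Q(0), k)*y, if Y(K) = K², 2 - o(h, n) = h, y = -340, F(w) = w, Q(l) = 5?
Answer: -680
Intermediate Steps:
o(h, n) = 2 - h
k = 8 (k = (1 + 1)*(0² + 4) = 2*(0 + 4) = 2*4 = 8)
L(r, t) = -4 + 2*r + 2*t (L(r, t) = -2*((2 - r) - t) = -2*(2 - r - t) = -4 + 2*r + 2*t)
L(-Q(0), k)*y = (-4 + 2*(-1*5) + 2*8)*(-340) = (-4 + 2*(-5) + 16)*(-340) = (-4 - 10 + 16)*(-340) = 2*(-340) = -680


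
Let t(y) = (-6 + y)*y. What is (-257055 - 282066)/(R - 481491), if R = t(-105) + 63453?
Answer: 179707/135461 ≈ 1.3266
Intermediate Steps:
t(y) = y*(-6 + y)
R = 75108 (R = -105*(-6 - 105) + 63453 = -105*(-111) + 63453 = 11655 + 63453 = 75108)
(-257055 - 282066)/(R - 481491) = (-257055 - 282066)/(75108 - 481491) = -539121/(-406383) = -539121*(-1/406383) = 179707/135461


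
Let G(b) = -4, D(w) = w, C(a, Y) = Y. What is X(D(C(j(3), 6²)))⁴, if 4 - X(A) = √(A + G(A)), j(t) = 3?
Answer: 4352 - 3072*√2 ≈ 7.5359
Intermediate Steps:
X(A) = 4 - √(-4 + A) (X(A) = 4 - √(A - 4) = 4 - √(-4 + A))
X(D(C(j(3), 6²)))⁴ = (4 - √(-4 + 6²))⁴ = (4 - √(-4 + 36))⁴ = (4 - √32)⁴ = (4 - 4*√2)⁴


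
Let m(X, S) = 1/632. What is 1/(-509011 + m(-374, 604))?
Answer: -632/321694951 ≈ -1.9646e-6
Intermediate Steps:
m(X, S) = 1/632
1/(-509011 + m(-374, 604)) = 1/(-509011 + 1/632) = 1/(-321694951/632) = -632/321694951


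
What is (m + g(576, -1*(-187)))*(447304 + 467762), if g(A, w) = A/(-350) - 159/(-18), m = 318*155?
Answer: 7894281550017/175 ≈ 4.5110e+10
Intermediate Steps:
m = 49290
g(A, w) = 53/6 - A/350 (g(A, w) = A*(-1/350) - 159*(-1/18) = -A/350 + 53/6 = 53/6 - A/350)
(m + g(576, -1*(-187)))*(447304 + 467762) = (49290 + (53/6 - 1/350*576))*(447304 + 467762) = (49290 + (53/6 - 288/175))*915066 = (49290 + 7547/1050)*915066 = (51762047/1050)*915066 = 7894281550017/175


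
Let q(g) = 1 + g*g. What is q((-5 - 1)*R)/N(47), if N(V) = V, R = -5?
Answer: 901/47 ≈ 19.170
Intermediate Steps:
q(g) = 1 + g**2
q((-5 - 1)*R)/N(47) = (1 + ((-5 - 1)*(-5))**2)/47 = (1 + (-6*(-5))**2)*(1/47) = (1 + 30**2)*(1/47) = (1 + 900)*(1/47) = 901*(1/47) = 901/47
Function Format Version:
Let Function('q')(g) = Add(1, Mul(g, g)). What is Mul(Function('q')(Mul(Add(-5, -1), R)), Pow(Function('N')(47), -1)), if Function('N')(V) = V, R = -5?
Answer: Rational(901, 47) ≈ 19.170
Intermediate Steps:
Function('q')(g) = Add(1, Pow(g, 2))
Mul(Function('q')(Mul(Add(-5, -1), R)), Pow(Function('N')(47), -1)) = Mul(Add(1, Pow(Mul(Add(-5, -1), -5), 2)), Pow(47, -1)) = Mul(Add(1, Pow(Mul(-6, -5), 2)), Rational(1, 47)) = Mul(Add(1, Pow(30, 2)), Rational(1, 47)) = Mul(Add(1, 900), Rational(1, 47)) = Mul(901, Rational(1, 47)) = Rational(901, 47)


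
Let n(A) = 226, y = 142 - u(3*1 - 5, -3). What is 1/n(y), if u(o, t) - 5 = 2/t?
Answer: 1/226 ≈ 0.0044248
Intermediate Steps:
u(o, t) = 5 + 2/t
y = 413/3 (y = 142 - (5 + 2/(-3)) = 142 - (5 + 2*(-⅓)) = 142 - (5 - ⅔) = 142 - 1*13/3 = 142 - 13/3 = 413/3 ≈ 137.67)
1/n(y) = 1/226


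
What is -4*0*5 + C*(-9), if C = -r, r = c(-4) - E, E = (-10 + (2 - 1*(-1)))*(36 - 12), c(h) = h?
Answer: 1476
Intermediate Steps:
E = -168 (E = (-10 + (2 + 1))*24 = (-10 + 3)*24 = -7*24 = -168)
r = 164 (r = -4 - 1*(-168) = -4 + 168 = 164)
C = -164 (C = -1*164 = -164)
-4*0*5 + C*(-9) = -4*0*5 - 164*(-9) = 0*5 + 1476 = 0 + 1476 = 1476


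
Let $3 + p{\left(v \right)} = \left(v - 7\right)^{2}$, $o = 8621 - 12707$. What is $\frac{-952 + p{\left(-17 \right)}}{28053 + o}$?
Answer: $- \frac{379}{23967} \approx -0.015813$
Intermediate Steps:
$o = -4086$
$p{\left(v \right)} = -3 + \left(-7 + v\right)^{2}$ ($p{\left(v \right)} = -3 + \left(v - 7\right)^{2} = -3 + \left(-7 + v\right)^{2}$)
$\frac{-952 + p{\left(-17 \right)}}{28053 + o} = \frac{-952 - \left(3 - \left(-7 - 17\right)^{2}\right)}{28053 - 4086} = \frac{-952 - \left(3 - \left(-24\right)^{2}\right)}{23967} = \left(-952 + \left(-3 + 576\right)\right) \frac{1}{23967} = \left(-952 + 573\right) \frac{1}{23967} = \left(-379\right) \frac{1}{23967} = - \frac{379}{23967}$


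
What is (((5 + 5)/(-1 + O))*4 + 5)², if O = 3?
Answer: 625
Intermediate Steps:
(((5 + 5)/(-1 + O))*4 + 5)² = (((5 + 5)/(-1 + 3))*4 + 5)² = ((10/2)*4 + 5)² = ((10*(½))*4 + 5)² = (5*4 + 5)² = (20 + 5)² = 25² = 625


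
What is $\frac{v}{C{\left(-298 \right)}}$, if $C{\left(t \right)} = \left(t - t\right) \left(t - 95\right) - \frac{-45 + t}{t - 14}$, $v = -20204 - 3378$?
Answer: $\frac{7357584}{343} \approx 21451.0$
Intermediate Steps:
$v = -23582$
$C{\left(t \right)} = - \frac{-45 + t}{-14 + t}$ ($C{\left(t \right)} = 0 \left(-95 + t\right) - \frac{-45 + t}{-14 + t} = 0 - \frac{-45 + t}{-14 + t} = - \frac{-45 + t}{-14 + t}$)
$\frac{v}{C{\left(-298 \right)}} = - \frac{23582}{\frac{1}{-14 - 298} \left(45 - -298\right)} = - \frac{23582}{\frac{1}{-312} \left(45 + 298\right)} = - \frac{23582}{\left(- \frac{1}{312}\right) 343} = - \frac{23582}{- \frac{343}{312}} = \left(-23582\right) \left(- \frac{312}{343}\right) = \frac{7357584}{343}$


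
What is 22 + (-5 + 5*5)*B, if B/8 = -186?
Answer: -29738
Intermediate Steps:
B = -1488 (B = 8*(-186) = -1488)
22 + (-5 + 5*5)*B = 22 + (-5 + 5*5)*(-1488) = 22 + (-5 + 25)*(-1488) = 22 + 20*(-1488) = 22 - 29760 = -29738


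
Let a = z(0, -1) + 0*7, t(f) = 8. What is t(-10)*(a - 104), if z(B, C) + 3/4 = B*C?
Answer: -838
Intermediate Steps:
z(B, C) = -¾ + B*C
a = -¾ (a = (-¾ + 0*(-1)) + 0*7 = (-¾ + 0) + 0 = -¾ + 0 = -¾ ≈ -0.75000)
t(-10)*(a - 104) = 8*(-¾ - 104) = 8*(-419/4) = -838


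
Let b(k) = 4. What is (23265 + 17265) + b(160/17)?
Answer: 40534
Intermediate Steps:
(23265 + 17265) + b(160/17) = (23265 + 17265) + 4 = 40530 + 4 = 40534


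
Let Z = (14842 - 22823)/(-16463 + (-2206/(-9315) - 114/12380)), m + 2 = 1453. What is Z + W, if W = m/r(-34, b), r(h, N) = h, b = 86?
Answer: -272340488055743/6454838707282 ≈ -42.192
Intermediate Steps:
m = 1451 (m = -2 + 1453 = 1451)
W = -1451/34 (W = 1451/(-34) = 1451*(-1/34) = -1451/34 ≈ -42.676)
Z = 92036652570/189848197273 (Z = -7981/(-16463 + (-2206*(-1/9315) - 114*1/12380)) = -7981/(-16463 + (2206/9315 - 57/6190)) = -7981/(-16463 + 2624837/11531970) = -7981/(-189848197273/11531970) = -7981*(-11531970/189848197273) = 92036652570/189848197273 ≈ 0.48479)
Z + W = 92036652570/189848197273 - 1451/34 = -272340488055743/6454838707282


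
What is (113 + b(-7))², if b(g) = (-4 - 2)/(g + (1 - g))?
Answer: 11449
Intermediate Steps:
b(g) = -6 (b(g) = -6/1 = -6*1 = -6)
(113 + b(-7))² = (113 - 6)² = 107² = 11449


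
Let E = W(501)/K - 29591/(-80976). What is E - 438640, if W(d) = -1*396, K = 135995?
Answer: -4830444930315251/11012331120 ≈ -4.3864e+5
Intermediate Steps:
W(d) = -396
E = 3992161549/11012331120 (E = -396/135995 - 29591/(-80976) = -396*1/135995 - 29591*(-1/80976) = -396/135995 + 29591/80976 = 3992161549/11012331120 ≈ 0.36252)
E - 438640 = 3992161549/11012331120 - 438640 = -4830444930315251/11012331120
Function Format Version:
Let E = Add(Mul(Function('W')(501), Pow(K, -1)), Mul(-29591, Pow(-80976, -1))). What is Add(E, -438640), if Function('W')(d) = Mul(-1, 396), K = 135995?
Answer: Rational(-4830444930315251, 11012331120) ≈ -4.3864e+5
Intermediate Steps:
Function('W')(d) = -396
E = Rational(3992161549, 11012331120) (E = Add(Mul(-396, Pow(135995, -1)), Mul(-29591, Pow(-80976, -1))) = Add(Mul(-396, Rational(1, 135995)), Mul(-29591, Rational(-1, 80976))) = Add(Rational(-396, 135995), Rational(29591, 80976)) = Rational(3992161549, 11012331120) ≈ 0.36252)
Add(E, -438640) = Add(Rational(3992161549, 11012331120), -438640) = Rational(-4830444930315251, 11012331120)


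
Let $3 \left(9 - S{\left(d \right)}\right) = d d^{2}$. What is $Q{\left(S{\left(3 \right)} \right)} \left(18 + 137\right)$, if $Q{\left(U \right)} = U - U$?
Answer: $0$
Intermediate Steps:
$S{\left(d \right)} = 9 - \frac{d^{3}}{3}$ ($S{\left(d \right)} = 9 - \frac{d d^{2}}{3} = 9 - \frac{d^{3}}{3}$)
$Q{\left(U \right)} = 0$
$Q{\left(S{\left(3 \right)} \right)} \left(18 + 137\right) = 0 \left(18 + 137\right) = 0 \cdot 155 = 0$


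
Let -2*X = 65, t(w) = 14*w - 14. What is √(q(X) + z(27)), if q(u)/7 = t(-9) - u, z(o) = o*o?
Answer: I*√94/2 ≈ 4.8477*I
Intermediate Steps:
t(w) = -14 + 14*w
X = -65/2 (X = -½*65 = -65/2 ≈ -32.500)
z(o) = o²
q(u) = -980 - 7*u (q(u) = 7*((-14 + 14*(-9)) - u) = 7*((-14 - 126) - u) = 7*(-140 - u) = -980 - 7*u)
√(q(X) + z(27)) = √((-980 - 7*(-65/2)) + 27²) = √((-980 + 455/2) + 729) = √(-1505/2 + 729) = √(-47/2) = I*√94/2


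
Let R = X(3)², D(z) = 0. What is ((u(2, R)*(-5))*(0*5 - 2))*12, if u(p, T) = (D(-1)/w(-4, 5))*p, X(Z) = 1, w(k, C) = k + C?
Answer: 0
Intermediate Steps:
w(k, C) = C + k
R = 1 (R = 1² = 1)
u(p, T) = 0 (u(p, T) = (0/(5 - 4))*p = (0/1)*p = (0*1)*p = 0*p = 0)
((u(2, R)*(-5))*(0*5 - 2))*12 = ((0*(-5))*(0*5 - 2))*12 = (0*(0 - 2))*12 = (0*(-2))*12 = 0*12 = 0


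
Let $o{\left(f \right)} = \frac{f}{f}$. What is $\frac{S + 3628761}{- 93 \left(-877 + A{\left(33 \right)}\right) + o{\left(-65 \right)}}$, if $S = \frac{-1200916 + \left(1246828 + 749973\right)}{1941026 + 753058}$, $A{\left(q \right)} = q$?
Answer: $\frac{3258729248603}{70488911804} \approx 46.23$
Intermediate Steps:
$o{\left(f \right)} = 1$
$S = \frac{265295}{898028}$ ($S = \frac{-1200916 + 1996801}{2694084} = 795885 \cdot \frac{1}{2694084} = \frac{265295}{898028} \approx 0.29542$)
$\frac{S + 3628761}{- 93 \left(-877 + A{\left(33 \right)}\right) + o{\left(-65 \right)}} = \frac{\frac{265295}{898028} + 3628761}{- 93 \left(-877 + 33\right) + 1} = \frac{3258729248603}{898028 \left(\left(-93\right) \left(-844\right) + 1\right)} = \frac{3258729248603}{898028 \left(78492 + 1\right)} = \frac{3258729248603}{898028 \cdot 78493} = \frac{3258729248603}{898028} \cdot \frac{1}{78493} = \frac{3258729248603}{70488911804}$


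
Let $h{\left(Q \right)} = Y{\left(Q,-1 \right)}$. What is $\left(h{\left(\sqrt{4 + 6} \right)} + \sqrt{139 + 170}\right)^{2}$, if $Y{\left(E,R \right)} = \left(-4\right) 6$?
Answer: $\left(24 - \sqrt{309}\right)^{2} \approx 41.237$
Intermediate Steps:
$Y{\left(E,R \right)} = -24$
$h{\left(Q \right)} = -24$
$\left(h{\left(\sqrt{4 + 6} \right)} + \sqrt{139 + 170}\right)^{2} = \left(-24 + \sqrt{139 + 170}\right)^{2} = \left(-24 + \sqrt{309}\right)^{2}$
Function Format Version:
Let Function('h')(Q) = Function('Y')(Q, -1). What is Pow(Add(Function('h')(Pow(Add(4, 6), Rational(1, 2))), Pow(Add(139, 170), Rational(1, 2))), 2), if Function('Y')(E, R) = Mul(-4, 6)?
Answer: Pow(Add(24, Mul(-1, Pow(309, Rational(1, 2)))), 2) ≈ 41.237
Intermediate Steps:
Function('Y')(E, R) = -24
Function('h')(Q) = -24
Pow(Add(Function('h')(Pow(Add(4, 6), Rational(1, 2))), Pow(Add(139, 170), Rational(1, 2))), 2) = Pow(Add(-24, Pow(Add(139, 170), Rational(1, 2))), 2) = Pow(Add(-24, Pow(309, Rational(1, 2))), 2)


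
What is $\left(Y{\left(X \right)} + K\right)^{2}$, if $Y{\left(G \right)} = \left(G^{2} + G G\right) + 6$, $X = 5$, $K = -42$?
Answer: $196$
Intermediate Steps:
$Y{\left(G \right)} = 6 + 2 G^{2}$ ($Y{\left(G \right)} = \left(G^{2} + G^{2}\right) + 6 = 2 G^{2} + 6 = 6 + 2 G^{2}$)
$\left(Y{\left(X \right)} + K\right)^{2} = \left(\left(6 + 2 \cdot 5^{2}\right) - 42\right)^{2} = \left(\left(6 + 2 \cdot 25\right) - 42\right)^{2} = \left(\left(6 + 50\right) - 42\right)^{2} = \left(56 - 42\right)^{2} = 14^{2} = 196$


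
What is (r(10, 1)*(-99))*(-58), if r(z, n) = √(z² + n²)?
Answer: 5742*√101 ≈ 57706.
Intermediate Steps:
r(z, n) = √(n² + z²)
(r(10, 1)*(-99))*(-58) = (√(1² + 10²)*(-99))*(-58) = (√(1 + 100)*(-99))*(-58) = (√101*(-99))*(-58) = -99*√101*(-58) = 5742*√101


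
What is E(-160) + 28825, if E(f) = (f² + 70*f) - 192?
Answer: 43033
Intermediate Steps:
E(f) = -192 + f² + 70*f
E(-160) + 28825 = (-192 + (-160)² + 70*(-160)) + 28825 = (-192 + 25600 - 11200) + 28825 = 14208 + 28825 = 43033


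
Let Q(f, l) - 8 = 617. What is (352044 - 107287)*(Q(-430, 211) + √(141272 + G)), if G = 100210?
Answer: 152973125 + 244757*√241482 ≈ 2.7325e+8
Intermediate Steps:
Q(f, l) = 625 (Q(f, l) = 8 + 617 = 625)
(352044 - 107287)*(Q(-430, 211) + √(141272 + G)) = (352044 - 107287)*(625 + √(141272 + 100210)) = 244757*(625 + √241482) = 152973125 + 244757*√241482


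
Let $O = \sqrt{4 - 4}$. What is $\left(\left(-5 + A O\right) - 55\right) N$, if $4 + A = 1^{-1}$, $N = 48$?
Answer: $-2880$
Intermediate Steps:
$O = 0$ ($O = \sqrt{0} = 0$)
$A = -3$ ($A = -4 + 1^{-1} = -4 + 1 = -3$)
$\left(\left(-5 + A O\right) - 55\right) N = \left(\left(-5 - 0\right) - 55\right) 48 = \left(\left(-5 + 0\right) - 55\right) 48 = \left(-5 - 55\right) 48 = \left(-60\right) 48 = -2880$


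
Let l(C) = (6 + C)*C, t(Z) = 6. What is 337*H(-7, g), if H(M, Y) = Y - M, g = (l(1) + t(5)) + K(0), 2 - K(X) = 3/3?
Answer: 7077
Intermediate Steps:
l(C) = C*(6 + C)
K(X) = 1 (K(X) = 2 - 3/3 = 2 - 1*1 = 2 - 1 = 1)
g = 14 (g = (1*(6 + 1) + 6) + 1 = (1*7 + 6) + 1 = (7 + 6) + 1 = 13 + 1 = 14)
337*H(-7, g) = 337*(14 - 1*(-7)) = 337*(14 + 7) = 337*21 = 7077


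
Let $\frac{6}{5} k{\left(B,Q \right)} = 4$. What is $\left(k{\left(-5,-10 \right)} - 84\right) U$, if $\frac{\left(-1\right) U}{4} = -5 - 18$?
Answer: $- \frac{22264}{3} \approx -7421.3$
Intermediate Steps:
$k{\left(B,Q \right)} = \frac{10}{3}$ ($k{\left(B,Q \right)} = \frac{5}{6} \cdot 4 = \frac{10}{3}$)
$U = 92$ ($U = - 4 \left(-5 - 18\right) = \left(-4\right) \left(-23\right) = 92$)
$\left(k{\left(-5,-10 \right)} - 84\right) U = \left(\frac{10}{3} - 84\right) 92 = \left(- \frac{242}{3}\right) 92 = - \frac{22264}{3}$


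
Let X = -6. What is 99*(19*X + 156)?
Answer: 4158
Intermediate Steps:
99*(19*X + 156) = 99*(19*(-6) + 156) = 99*(-114 + 156) = 99*42 = 4158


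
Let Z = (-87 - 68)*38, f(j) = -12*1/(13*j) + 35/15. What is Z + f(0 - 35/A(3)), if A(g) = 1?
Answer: -8036629/1365 ≈ -5887.6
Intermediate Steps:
f(j) = 7/3 - 12/(13*j) (f(j) = -12*1/(13*j) + 35*(1/15) = -12/(13*j) + 7/3 = 7/3 - 12/(13*j))
Z = -5890 (Z = -155*38 = -5890)
Z + f(0 - 35/A(3)) = -5890 + (-36 + 91*(0 - 35/1))/(39*(0 - 35/1)) = -5890 + (-36 + 91*(0 - 35))/(39*(0 - 35)) = -5890 + (1/39)*(-36 + 91*(-35))/(-35) = -5890 + (1/39)*(-1/35)*(-36 - 3185) = -5890 + (1/39)*(-1/35)*(-3221) = -5890 + 3221/1365 = -8036629/1365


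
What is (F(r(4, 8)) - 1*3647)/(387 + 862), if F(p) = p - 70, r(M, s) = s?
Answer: -3709/1249 ≈ -2.9696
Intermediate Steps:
F(p) = -70 + p
(F(r(4, 8)) - 1*3647)/(387 + 862) = ((-70 + 8) - 1*3647)/(387 + 862) = (-62 - 3647)/1249 = -3709*1/1249 = -3709/1249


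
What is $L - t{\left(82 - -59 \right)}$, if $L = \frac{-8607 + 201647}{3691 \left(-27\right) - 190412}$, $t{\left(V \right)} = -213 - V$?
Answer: $\frac{102491386}{290069} \approx 353.33$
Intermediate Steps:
$L = - \frac{193040}{290069}$ ($L = \frac{193040}{-99657 - 190412} = \frac{193040}{-290069} = 193040 \left(- \frac{1}{290069}\right) = - \frac{193040}{290069} \approx -0.6655$)
$L - t{\left(82 - -59 \right)} = - \frac{193040}{290069} - \left(-213 - \left(82 - -59\right)\right) = - \frac{193040}{290069} - \left(-213 - \left(82 + 59\right)\right) = - \frac{193040}{290069} - \left(-213 - 141\right) = - \frac{193040}{290069} - -354 = - \frac{193040}{290069} + 354 = \frac{102491386}{290069}$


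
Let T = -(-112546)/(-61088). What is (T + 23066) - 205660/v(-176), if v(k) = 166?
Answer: 666630191/30544 ≈ 21825.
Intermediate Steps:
T = -56273/30544 (T = -(-112546)*(-1)/61088 = -1*56273/30544 = -56273/30544 ≈ -1.8424)
(T + 23066) - 205660/v(-176) = (-56273/30544 + 23066) - 205660/166 = 704471631/30544 - 205660*1/166 = 704471631/30544 - 102830/83 = 666630191/30544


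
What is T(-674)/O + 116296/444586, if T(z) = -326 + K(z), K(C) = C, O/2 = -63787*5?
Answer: 3731315776/14179403591 ≈ 0.26315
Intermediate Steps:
O = -637870 (O = 2*(-63787*5) = 2*(-318935) = -637870)
T(z) = -326 + z
T(-674)/O + 116296/444586 = (-326 - 674)/(-637870) + 116296/444586 = -1000*(-1/637870) + 116296*(1/444586) = 100/63787 + 58148/222293 = 3731315776/14179403591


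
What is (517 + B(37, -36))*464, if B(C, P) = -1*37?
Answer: 222720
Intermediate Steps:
B(C, P) = -37
(517 + B(37, -36))*464 = (517 - 37)*464 = 480*464 = 222720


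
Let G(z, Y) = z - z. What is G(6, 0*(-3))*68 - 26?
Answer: -26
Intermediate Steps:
G(z, Y) = 0
G(6, 0*(-3))*68 - 26 = 0*68 - 26 = 0 - 26 = -26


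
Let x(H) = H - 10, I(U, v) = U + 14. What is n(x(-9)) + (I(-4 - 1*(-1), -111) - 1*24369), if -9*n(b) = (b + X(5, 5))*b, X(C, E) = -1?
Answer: -219602/9 ≈ -24400.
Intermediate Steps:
I(U, v) = 14 + U
x(H) = -10 + H
n(b) = -b*(-1 + b)/9 (n(b) = -(b - 1)*b/9 = -(-1 + b)*b/9 = -b*(-1 + b)/9)
n(x(-9)) + (I(-4 - 1*(-1), -111) - 1*24369) = (-10 - 9)*(1 - (-10 - 9))/9 + ((14 + (-4 - 1*(-1))) - 1*24369) = (1/9)*(-19)*(1 - 1*(-19)) + ((14 + (-4 + 1)) - 24369) = (1/9)*(-19)*(1 + 19) + ((14 - 3) - 24369) = (1/9)*(-19)*20 + (11 - 24369) = -380/9 - 24358 = -219602/9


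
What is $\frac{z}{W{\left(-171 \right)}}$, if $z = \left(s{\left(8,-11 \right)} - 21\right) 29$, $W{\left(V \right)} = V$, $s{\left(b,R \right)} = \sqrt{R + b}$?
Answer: $\frac{203}{57} - \frac{29 i \sqrt{3}}{171} \approx 3.5614 - 0.29374 i$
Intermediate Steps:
$z = -609 + 29 i \sqrt{3}$ ($z = \left(\sqrt{-11 + 8} - 21\right) 29 = \left(\sqrt{-3} - 21\right) 29 = \left(i \sqrt{3} - 21\right) 29 = \left(-21 + i \sqrt{3}\right) 29 = -609 + 29 i \sqrt{3} \approx -609.0 + 50.229 i$)
$\frac{z}{W{\left(-171 \right)}} = \frac{-609 + 29 i \sqrt{3}}{-171} = \left(-609 + 29 i \sqrt{3}\right) \left(- \frac{1}{171}\right) = \frac{203}{57} - \frac{29 i \sqrt{3}}{171}$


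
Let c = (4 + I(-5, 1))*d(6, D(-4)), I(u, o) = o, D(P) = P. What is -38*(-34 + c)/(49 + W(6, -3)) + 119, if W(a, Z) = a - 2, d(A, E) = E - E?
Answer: 7599/53 ≈ 143.38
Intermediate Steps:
d(A, E) = 0
W(a, Z) = -2 + a
c = 0 (c = (4 + 1)*0 = 5*0 = 0)
-38*(-34 + c)/(49 + W(6, -3)) + 119 = -38*(-34 + 0)/(49 + (-2 + 6)) + 119 = -(-1292)/(49 + 4) + 119 = -(-1292)/53 + 119 = -38*(-34/53) + 119 = 1292/53 + 119 = 7599/53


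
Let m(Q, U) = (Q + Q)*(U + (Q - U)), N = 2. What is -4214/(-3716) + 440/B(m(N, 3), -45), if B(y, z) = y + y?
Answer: 26601/929 ≈ 28.634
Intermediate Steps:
m(Q, U) = 2*Q² (m(Q, U) = (2*Q)*Q = 2*Q²)
B(y, z) = 2*y
-4214/(-3716) + 440/B(m(N, 3), -45) = -4214/(-3716) + 440/((2*(2*2²))) = -4214*(-1/3716) + 440/((2*(2*4))) = 2107/1858 + 440/((2*8)) = 2107/1858 + 440/16 = 2107/1858 + 440*(1/16) = 2107/1858 + 55/2 = 26601/929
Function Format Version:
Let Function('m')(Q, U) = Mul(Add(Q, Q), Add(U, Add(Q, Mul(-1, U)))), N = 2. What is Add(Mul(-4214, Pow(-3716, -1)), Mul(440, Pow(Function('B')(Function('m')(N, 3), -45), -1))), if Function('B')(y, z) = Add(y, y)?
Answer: Rational(26601, 929) ≈ 28.634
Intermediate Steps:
Function('m')(Q, U) = Mul(2, Pow(Q, 2)) (Function('m')(Q, U) = Mul(Mul(2, Q), Q) = Mul(2, Pow(Q, 2)))
Function('B')(y, z) = Mul(2, y)
Add(Mul(-4214, Pow(-3716, -1)), Mul(440, Pow(Function('B')(Function('m')(N, 3), -45), -1))) = Add(Mul(-4214, Pow(-3716, -1)), Mul(440, Pow(Mul(2, Mul(2, Pow(2, 2))), -1))) = Add(Mul(-4214, Rational(-1, 3716)), Mul(440, Pow(Mul(2, Mul(2, 4)), -1))) = Add(Rational(2107, 1858), Mul(440, Pow(Mul(2, 8), -1))) = Add(Rational(2107, 1858), Mul(440, Pow(16, -1))) = Add(Rational(2107, 1858), Mul(440, Rational(1, 16))) = Add(Rational(2107, 1858), Rational(55, 2)) = Rational(26601, 929)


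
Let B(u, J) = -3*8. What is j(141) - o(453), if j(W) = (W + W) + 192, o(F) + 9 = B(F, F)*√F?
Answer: 483 + 24*√453 ≈ 993.81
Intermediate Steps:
B(u, J) = -24
o(F) = -9 - 24*√F
j(W) = 192 + 2*W (j(W) = 2*W + 192 = 192 + 2*W)
j(141) - o(453) = (192 + 2*141) - (-9 - 24*√453) = (192 + 282) + (9 + 24*√453) = 474 + (9 + 24*√453) = 483 + 24*√453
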